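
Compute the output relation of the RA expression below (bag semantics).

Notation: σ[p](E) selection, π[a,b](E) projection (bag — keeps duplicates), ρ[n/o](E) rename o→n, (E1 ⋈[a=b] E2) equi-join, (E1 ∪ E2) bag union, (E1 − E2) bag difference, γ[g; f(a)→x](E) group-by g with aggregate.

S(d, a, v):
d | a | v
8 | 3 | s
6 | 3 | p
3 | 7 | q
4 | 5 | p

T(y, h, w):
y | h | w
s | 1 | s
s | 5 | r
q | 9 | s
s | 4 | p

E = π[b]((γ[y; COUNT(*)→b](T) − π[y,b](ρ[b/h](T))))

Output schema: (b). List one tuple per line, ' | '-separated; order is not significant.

Subexpression sizes:
  T → 4
  γ[y; COUNT(*)→b](T) → 2
  T → 4
  ρ[b/h](T) → 4
  π[y,b](ρ[b/h](T)) → 4
  (γ[y; COUNT(*)→b](T) − π[y,b](ρ[b/h](T))) → 2
  π[b]((γ[y; COUNT(*)→b](T) − π[y,b](ρ[b/h](T)))) → 2

== RESULT ==
b
1
3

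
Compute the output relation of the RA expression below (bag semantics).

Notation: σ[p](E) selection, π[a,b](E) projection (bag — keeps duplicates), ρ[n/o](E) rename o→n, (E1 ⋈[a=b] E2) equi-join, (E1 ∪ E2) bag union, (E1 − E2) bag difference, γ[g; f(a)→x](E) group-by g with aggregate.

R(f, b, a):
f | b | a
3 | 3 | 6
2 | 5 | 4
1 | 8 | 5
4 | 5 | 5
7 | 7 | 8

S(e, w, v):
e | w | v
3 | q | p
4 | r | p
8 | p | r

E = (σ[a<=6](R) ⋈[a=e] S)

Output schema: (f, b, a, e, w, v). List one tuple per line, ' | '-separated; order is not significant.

Row counts bottom-up:
  R → 5
  σ[a<=6](R) → 4
  S → 3
  (σ[a<=6](R) ⋈[a=e] S) → 1

== RESULT ==
f | b | a | e | w | v
2 | 5 | 4 | 4 | r | p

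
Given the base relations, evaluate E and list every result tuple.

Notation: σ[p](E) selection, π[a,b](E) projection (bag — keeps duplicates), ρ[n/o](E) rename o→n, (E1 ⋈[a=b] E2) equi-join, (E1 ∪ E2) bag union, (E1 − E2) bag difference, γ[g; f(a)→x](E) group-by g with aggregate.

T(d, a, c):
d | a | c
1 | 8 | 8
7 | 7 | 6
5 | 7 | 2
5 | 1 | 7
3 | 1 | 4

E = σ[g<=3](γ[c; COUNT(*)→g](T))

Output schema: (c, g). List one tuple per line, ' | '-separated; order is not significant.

Subexpression sizes:
  T → 5
  γ[c; COUNT(*)→g](T) → 5
  σ[g<=3](γ[c; COUNT(*)→g](T)) → 5

== RESULT ==
c | g
2 | 1
4 | 1
6 | 1
7 | 1
8 | 1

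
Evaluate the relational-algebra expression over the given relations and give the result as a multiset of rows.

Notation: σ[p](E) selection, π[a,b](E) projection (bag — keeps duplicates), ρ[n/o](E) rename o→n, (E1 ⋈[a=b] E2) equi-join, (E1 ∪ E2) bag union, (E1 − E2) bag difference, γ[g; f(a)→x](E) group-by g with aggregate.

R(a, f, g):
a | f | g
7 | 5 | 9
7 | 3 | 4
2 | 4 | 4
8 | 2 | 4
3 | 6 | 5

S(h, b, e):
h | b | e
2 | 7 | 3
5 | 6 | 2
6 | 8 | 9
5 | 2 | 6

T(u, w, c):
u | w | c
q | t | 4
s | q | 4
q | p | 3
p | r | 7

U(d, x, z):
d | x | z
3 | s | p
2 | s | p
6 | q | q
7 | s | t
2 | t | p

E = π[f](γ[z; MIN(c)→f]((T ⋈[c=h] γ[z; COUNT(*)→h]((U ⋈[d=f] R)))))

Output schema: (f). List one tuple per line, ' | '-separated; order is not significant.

Row counts bottom-up:
  T → 4
  U → 5
  R → 5
  (U ⋈[d=f] R) → 4
  γ[z; COUNT(*)→h]((U ⋈[d=f] R)) → 2
  (T ⋈[c=h] γ[z; COUNT(*)→h]((U ⋈[d=f] R))) → 1
  γ[z; MIN(c)→f]((T ⋈[c=h] γ[z; COUNT(*)→h]((U ⋈[d=f] R)))) → 1
  π[f](γ[z; MIN(c)→f]((T ⋈[c=h] γ[z; COUNT(*)→h]((U ⋈[d=f] R))))) → 1

== RESULT ==
f
3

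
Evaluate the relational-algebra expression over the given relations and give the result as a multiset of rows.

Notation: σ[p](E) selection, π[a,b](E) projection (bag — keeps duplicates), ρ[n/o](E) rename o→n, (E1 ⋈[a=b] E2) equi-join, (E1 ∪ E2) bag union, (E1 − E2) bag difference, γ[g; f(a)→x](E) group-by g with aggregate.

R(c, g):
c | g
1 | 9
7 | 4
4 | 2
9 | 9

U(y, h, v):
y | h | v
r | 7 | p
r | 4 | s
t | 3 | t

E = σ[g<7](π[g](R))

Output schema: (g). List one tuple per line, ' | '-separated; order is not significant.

Row counts bottom-up:
  R → 4
  π[g](R) → 4
  σ[g<7](π[g](R)) → 2

== RESULT ==
g
2
4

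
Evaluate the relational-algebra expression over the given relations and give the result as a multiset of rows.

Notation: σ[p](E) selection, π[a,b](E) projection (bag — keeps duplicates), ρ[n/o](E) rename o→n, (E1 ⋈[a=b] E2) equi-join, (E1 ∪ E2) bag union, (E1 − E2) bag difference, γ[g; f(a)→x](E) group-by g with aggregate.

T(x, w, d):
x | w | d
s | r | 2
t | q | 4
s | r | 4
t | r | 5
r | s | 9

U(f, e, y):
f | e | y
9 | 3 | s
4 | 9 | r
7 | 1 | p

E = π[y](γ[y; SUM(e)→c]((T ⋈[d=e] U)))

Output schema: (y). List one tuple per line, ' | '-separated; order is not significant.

Subexpression sizes:
  T → 5
  U → 3
  (T ⋈[d=e] U) → 1
  γ[y; SUM(e)→c]((T ⋈[d=e] U)) → 1
  π[y](γ[y; SUM(e)→c]((T ⋈[d=e] U))) → 1

== RESULT ==
y
r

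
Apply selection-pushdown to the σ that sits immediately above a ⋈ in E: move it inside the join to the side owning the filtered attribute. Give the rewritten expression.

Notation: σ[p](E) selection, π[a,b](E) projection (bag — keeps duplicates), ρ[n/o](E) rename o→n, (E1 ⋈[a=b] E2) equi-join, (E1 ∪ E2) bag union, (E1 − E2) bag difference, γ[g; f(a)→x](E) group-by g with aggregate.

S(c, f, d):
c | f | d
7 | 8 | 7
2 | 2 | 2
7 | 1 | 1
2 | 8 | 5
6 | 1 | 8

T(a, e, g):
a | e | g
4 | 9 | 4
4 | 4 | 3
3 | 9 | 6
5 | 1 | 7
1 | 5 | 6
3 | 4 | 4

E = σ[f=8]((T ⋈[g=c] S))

σ filters on f, owned by the right side.
E' = (T ⋈[g=c] σ[f=8](S))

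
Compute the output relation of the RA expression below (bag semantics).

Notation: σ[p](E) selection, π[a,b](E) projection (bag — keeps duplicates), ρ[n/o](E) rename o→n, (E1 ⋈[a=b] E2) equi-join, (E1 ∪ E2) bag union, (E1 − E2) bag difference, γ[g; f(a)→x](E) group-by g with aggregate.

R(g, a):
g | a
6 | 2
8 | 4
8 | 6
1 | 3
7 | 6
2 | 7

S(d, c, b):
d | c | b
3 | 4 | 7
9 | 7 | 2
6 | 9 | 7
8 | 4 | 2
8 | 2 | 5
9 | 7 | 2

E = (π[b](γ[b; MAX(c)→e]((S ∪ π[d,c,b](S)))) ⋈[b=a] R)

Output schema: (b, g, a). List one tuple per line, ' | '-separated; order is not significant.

Stepwise |·|:
  S → 6
  S → 6
  π[d,c,b](S) → 6
  (S ∪ π[d,c,b](S)) → 12
  γ[b; MAX(c)→e]((S ∪ π[d,c,b](S))) → 3
  π[b](γ[b; MAX(c)→e]((S ∪ π[d,c,b](S)))) → 3
  R → 6
  (π[b](γ[b; MAX(c)→e]((S ∪ π[d,c,b](S)))) ⋈[b=a] R) → 2

== RESULT ==
b | g | a
2 | 6 | 2
7 | 2 | 7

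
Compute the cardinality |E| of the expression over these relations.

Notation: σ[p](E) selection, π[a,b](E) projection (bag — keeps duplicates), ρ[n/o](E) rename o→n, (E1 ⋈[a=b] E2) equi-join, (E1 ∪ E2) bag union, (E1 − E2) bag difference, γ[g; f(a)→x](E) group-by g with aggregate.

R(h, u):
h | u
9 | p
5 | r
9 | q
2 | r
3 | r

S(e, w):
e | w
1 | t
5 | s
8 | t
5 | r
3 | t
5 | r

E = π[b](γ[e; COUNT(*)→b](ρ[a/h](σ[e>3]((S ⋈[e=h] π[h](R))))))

Row counts bottom-up:
  S → 6
  R → 5
  π[h](R) → 5
  (S ⋈[e=h] π[h](R)) → 4
  σ[e>3]((S ⋈[e=h] π[h](R))) → 3
  ρ[a/h](σ[e>3]((S ⋈[e=h] π[h](R)))) → 3
  γ[e; COUNT(*)→b](ρ[a/h](σ[e>3]((S ⋈[e=h] π[h](R))))) → 1
  π[b](γ[e; COUNT(*)→b](ρ[a/h](σ[e>3]((S ⋈[e=h] π[h](R)))))) → 1

|E| = 1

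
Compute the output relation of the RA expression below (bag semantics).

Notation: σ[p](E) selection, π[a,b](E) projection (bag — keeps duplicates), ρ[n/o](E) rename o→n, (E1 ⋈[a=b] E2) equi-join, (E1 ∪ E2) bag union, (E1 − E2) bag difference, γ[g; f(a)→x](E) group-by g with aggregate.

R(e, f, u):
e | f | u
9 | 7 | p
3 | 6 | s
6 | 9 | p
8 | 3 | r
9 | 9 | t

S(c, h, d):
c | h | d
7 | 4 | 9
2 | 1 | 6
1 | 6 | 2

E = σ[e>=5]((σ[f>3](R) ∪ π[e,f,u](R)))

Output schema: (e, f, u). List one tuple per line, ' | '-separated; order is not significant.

Per-node cardinality:
  R → 5
  σ[f>3](R) → 4
  R → 5
  π[e,f,u](R) → 5
  (σ[f>3](R) ∪ π[e,f,u](R)) → 9
  σ[e>=5]((σ[f>3](R) ∪ π[e,f,u](R))) → 7

== RESULT ==
e | f | u
6 | 9 | p
6 | 9 | p
8 | 3 | r
9 | 7 | p
9 | 7 | p
9 | 9 | t
9 | 9 | t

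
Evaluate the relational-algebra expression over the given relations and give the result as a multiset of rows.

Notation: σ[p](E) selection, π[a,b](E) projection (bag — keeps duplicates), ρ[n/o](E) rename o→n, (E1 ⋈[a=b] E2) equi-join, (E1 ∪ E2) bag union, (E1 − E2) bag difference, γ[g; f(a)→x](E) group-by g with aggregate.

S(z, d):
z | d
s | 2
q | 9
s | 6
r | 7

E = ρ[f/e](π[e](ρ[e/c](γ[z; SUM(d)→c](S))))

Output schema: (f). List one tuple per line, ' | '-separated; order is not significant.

Stepwise |·|:
  S → 4
  γ[z; SUM(d)→c](S) → 3
  ρ[e/c](γ[z; SUM(d)→c](S)) → 3
  π[e](ρ[e/c](γ[z; SUM(d)→c](S))) → 3
  ρ[f/e](π[e](ρ[e/c](γ[z; SUM(d)→c](S)))) → 3

== RESULT ==
f
7
8
9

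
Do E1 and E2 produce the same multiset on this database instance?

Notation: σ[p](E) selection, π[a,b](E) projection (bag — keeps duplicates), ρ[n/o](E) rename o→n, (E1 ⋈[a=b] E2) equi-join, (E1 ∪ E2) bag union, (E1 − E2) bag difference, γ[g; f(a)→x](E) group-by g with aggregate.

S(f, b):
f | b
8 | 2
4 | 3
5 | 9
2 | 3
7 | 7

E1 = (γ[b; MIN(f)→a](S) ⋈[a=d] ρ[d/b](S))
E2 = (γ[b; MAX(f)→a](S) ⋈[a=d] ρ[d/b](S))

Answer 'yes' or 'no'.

E1 per-node cardinality:
  S → 5
  γ[b; MIN(f)→a](S) → 4
  S → 5
  ρ[d/b](S) → 5
  (γ[b; MIN(f)→a](S) ⋈[a=d] ρ[d/b](S)) → 2
E2 per-node cardinality:
  S → 5
  γ[b; MAX(f)→a](S) → 4
  S → 5
  ρ[d/b](S) → 5
  (γ[b; MAX(f)→a](S) ⋈[a=d] ρ[d/b](S)) → 1

E1 result:
b | a | f | d
3 | 2 | 8 | 2
7 | 7 | 7 | 7
E2 result:
b | a | f | d
7 | 7 | 7 | 7
Witness: (3, 2, 8, 2) appears 1× in E1 but 0× in E2.

no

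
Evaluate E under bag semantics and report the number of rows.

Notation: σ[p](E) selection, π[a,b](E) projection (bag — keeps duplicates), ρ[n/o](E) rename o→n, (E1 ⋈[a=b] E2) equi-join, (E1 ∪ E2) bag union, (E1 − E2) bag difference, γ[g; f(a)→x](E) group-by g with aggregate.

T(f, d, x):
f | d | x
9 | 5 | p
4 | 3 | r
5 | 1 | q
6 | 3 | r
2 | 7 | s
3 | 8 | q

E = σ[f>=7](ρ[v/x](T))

Row counts bottom-up:
  T → 6
  ρ[v/x](T) → 6
  σ[f>=7](ρ[v/x](T)) → 1

|E| = 1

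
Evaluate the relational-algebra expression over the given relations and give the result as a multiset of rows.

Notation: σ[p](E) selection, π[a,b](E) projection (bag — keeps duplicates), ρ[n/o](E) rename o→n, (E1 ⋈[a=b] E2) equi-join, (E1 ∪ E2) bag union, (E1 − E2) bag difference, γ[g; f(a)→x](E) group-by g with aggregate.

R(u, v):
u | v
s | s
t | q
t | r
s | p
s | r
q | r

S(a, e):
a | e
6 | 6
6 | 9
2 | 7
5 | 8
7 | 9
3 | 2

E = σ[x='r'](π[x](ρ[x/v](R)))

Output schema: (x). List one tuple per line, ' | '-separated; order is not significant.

Stepwise |·|:
  R → 6
  ρ[x/v](R) → 6
  π[x](ρ[x/v](R)) → 6
  σ[x='r'](π[x](ρ[x/v](R))) → 3

== RESULT ==
x
r
r
r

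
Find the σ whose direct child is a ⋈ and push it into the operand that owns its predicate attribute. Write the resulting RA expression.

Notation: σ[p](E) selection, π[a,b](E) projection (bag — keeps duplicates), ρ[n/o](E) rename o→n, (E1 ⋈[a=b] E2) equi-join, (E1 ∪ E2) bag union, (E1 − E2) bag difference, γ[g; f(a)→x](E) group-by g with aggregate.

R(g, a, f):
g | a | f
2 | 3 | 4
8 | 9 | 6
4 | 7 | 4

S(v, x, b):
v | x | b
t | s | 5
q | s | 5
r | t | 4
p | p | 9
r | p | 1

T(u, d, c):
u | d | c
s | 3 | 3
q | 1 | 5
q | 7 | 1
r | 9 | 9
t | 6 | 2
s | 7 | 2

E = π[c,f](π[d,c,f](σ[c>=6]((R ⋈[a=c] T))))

σ filters on c, owned by the right side.
E' = π[c,f](π[d,c,f]((R ⋈[a=c] σ[c>=6](T))))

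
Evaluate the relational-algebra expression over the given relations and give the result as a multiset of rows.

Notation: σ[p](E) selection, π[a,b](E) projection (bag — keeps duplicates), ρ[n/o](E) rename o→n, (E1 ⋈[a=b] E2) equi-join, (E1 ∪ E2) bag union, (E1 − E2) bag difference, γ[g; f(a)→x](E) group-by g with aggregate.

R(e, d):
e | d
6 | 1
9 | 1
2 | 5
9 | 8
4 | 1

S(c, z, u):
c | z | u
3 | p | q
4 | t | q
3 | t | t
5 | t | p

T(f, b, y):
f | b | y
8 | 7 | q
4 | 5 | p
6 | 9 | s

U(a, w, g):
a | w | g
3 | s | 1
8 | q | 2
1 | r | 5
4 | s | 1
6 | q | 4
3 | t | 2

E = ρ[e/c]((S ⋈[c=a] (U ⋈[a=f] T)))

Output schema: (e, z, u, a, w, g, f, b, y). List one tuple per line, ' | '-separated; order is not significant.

Row counts bottom-up:
  S → 4
  U → 6
  T → 3
  (U ⋈[a=f] T) → 3
  (S ⋈[c=a] (U ⋈[a=f] T)) → 1
  ρ[e/c]((S ⋈[c=a] (U ⋈[a=f] T))) → 1

== RESULT ==
e | z | u | a | w | g | f | b | y
4 | t | q | 4 | s | 1 | 4 | 5 | p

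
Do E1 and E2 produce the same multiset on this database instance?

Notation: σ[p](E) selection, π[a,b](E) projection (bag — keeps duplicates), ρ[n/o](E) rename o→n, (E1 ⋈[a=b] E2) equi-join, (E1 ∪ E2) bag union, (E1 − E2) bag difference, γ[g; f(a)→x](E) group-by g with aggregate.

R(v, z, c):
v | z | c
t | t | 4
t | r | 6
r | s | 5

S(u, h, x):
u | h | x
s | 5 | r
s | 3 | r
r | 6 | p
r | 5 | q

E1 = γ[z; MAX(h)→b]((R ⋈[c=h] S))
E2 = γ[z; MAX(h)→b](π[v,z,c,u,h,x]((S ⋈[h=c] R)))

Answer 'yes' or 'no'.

E1 row counts bottom-up:
  R → 3
  S → 4
  (R ⋈[c=h] S) → 3
  γ[z; MAX(h)→b]((R ⋈[c=h] S)) → 2
E2 row counts bottom-up:
  S → 4
  R → 3
  (S ⋈[h=c] R) → 3
  π[v,z,c,u,h,x]((S ⋈[h=c] R)) → 3
  γ[z; MAX(h)→b](π[v,z,c,u,h,x]((S ⋈[h=c] R))) → 2

E1 and E2 produce the same multiset:
z | b
r | 6
s | 5

yes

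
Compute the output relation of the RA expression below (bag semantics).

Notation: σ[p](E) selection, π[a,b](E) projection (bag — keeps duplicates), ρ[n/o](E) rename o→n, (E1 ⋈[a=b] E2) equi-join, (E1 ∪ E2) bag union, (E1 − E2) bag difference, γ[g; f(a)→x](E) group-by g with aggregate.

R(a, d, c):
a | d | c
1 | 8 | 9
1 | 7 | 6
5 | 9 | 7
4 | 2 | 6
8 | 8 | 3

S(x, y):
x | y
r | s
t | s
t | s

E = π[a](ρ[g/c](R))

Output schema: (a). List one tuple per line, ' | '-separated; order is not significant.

Row counts bottom-up:
  R → 5
  ρ[g/c](R) → 5
  π[a](ρ[g/c](R)) → 5

== RESULT ==
a
1
1
4
5
8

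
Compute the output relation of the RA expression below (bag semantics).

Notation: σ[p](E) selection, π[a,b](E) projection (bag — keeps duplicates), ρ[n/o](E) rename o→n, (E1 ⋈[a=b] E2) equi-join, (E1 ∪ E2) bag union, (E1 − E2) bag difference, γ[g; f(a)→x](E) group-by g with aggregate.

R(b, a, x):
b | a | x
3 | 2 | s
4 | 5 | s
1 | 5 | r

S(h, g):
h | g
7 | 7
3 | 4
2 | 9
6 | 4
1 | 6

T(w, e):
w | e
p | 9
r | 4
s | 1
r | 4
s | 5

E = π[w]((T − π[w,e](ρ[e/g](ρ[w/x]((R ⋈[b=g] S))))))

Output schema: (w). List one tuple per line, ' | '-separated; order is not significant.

Row counts bottom-up:
  T → 5
  R → 3
  S → 5
  (R ⋈[b=g] S) → 2
  ρ[w/x]((R ⋈[b=g] S)) → 2
  ρ[e/g](ρ[w/x]((R ⋈[b=g] S))) → 2
  π[w,e](ρ[e/g](ρ[w/x]((R ⋈[b=g] S)))) → 2
  (T − π[w,e](ρ[e/g](ρ[w/x]((R ⋈[b=g] S))))) → 5
  π[w]((T − π[w,e](ρ[e/g](ρ[w/x]((R ⋈[b=g] S)))))) → 5

== RESULT ==
w
p
r
r
s
s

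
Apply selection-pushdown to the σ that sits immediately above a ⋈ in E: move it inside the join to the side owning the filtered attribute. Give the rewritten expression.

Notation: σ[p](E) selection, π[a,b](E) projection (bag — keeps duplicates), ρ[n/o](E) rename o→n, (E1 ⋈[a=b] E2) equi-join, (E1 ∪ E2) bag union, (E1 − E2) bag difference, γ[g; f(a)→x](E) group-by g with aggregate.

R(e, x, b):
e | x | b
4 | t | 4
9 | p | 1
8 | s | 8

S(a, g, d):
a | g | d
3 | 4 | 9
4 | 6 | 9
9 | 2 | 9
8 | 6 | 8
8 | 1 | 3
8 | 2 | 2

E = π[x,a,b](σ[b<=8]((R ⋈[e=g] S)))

σ filters on b, owned by the left side.
E' = π[x,a,b]((σ[b<=8](R) ⋈[e=g] S))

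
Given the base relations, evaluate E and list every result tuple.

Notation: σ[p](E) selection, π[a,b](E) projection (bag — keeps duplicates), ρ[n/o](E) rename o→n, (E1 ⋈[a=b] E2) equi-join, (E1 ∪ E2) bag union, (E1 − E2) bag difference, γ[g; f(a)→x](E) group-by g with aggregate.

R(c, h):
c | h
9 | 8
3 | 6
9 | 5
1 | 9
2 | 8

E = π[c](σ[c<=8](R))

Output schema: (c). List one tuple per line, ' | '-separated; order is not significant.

Subexpression sizes:
  R → 5
  σ[c<=8](R) → 3
  π[c](σ[c<=8](R)) → 3

== RESULT ==
c
1
2
3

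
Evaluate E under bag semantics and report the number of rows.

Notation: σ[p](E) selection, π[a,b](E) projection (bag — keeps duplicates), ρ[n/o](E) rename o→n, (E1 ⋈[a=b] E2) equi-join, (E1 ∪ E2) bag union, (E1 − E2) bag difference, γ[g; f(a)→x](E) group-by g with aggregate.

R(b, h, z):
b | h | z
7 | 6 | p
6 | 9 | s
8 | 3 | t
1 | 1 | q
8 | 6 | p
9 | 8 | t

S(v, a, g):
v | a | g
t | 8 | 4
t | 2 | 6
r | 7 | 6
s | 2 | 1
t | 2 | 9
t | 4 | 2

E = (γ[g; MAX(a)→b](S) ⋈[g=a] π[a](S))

Per-node cardinality:
  S → 6
  γ[g; MAX(a)→b](S) → 5
  S → 6
  π[a](S) → 6
  (γ[g; MAX(a)→b](S) ⋈[g=a] π[a](S)) → 4

|E| = 4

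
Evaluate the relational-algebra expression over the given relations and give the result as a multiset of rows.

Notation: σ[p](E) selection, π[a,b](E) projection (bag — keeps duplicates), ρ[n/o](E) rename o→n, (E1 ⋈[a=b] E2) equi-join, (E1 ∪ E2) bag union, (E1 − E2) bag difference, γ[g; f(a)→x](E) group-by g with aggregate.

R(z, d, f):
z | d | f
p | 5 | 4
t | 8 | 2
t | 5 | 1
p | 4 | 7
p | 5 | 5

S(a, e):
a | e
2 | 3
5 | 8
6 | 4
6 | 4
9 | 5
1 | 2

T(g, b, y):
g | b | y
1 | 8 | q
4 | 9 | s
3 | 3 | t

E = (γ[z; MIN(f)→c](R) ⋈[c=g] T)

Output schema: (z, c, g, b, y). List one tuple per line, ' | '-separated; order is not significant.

Row counts bottom-up:
  R → 5
  γ[z; MIN(f)→c](R) → 2
  T → 3
  (γ[z; MIN(f)→c](R) ⋈[c=g] T) → 2

== RESULT ==
z | c | g | b | y
p | 4 | 4 | 9 | s
t | 1 | 1 | 8 | q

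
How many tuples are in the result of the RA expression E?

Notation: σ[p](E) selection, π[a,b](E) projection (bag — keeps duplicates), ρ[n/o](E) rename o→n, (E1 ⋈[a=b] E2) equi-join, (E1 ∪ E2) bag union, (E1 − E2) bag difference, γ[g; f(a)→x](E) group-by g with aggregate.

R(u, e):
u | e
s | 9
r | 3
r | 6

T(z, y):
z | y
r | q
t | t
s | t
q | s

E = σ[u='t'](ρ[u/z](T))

Row counts bottom-up:
  T → 4
  ρ[u/z](T) → 4
  σ[u='t'](ρ[u/z](T)) → 1

|E| = 1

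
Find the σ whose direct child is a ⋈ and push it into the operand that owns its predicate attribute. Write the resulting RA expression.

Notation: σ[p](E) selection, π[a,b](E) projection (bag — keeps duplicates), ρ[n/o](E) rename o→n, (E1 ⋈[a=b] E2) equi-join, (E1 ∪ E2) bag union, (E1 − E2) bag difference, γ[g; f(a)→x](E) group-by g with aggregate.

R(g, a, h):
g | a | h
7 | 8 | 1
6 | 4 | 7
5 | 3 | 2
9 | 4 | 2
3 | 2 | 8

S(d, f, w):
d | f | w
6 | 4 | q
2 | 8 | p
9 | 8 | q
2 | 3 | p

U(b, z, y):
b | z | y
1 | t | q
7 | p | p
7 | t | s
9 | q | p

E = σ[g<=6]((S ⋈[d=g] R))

σ filters on g, owned by the right side.
E' = (S ⋈[d=g] σ[g<=6](R))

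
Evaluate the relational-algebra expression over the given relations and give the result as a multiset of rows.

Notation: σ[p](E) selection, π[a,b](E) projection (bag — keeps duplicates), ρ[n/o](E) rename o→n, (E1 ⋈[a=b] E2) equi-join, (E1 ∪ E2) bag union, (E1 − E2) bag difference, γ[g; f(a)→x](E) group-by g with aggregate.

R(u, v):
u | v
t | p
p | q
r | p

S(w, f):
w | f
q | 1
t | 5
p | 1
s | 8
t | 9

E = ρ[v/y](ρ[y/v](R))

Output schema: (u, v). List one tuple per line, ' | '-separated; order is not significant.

Row counts bottom-up:
  R → 3
  ρ[y/v](R) → 3
  ρ[v/y](ρ[y/v](R)) → 3

== RESULT ==
u | v
p | q
r | p
t | p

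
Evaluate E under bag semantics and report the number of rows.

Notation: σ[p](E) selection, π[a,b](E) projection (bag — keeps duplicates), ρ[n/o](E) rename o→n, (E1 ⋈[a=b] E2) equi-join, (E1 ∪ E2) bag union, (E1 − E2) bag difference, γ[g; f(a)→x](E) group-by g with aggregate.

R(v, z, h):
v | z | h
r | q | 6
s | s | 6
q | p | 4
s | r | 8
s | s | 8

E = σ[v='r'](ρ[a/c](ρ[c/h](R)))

Row counts bottom-up:
  R → 5
  ρ[c/h](R) → 5
  ρ[a/c](ρ[c/h](R)) → 5
  σ[v='r'](ρ[a/c](ρ[c/h](R))) → 1

|E| = 1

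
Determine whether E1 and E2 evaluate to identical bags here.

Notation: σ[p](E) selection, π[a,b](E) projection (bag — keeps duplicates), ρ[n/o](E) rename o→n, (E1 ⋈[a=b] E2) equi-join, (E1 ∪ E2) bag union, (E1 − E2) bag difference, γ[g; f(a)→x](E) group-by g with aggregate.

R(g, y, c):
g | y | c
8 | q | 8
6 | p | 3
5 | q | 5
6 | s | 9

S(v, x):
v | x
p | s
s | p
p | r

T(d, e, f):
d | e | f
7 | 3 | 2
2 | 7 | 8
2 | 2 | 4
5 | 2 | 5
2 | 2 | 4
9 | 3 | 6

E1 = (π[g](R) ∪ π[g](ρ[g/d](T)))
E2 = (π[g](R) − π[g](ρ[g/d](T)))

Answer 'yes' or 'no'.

E1 subexpression sizes:
  R → 4
  π[g](R) → 4
  T → 6
  ρ[g/d](T) → 6
  π[g](ρ[g/d](T)) → 6
  (π[g](R) ∪ π[g](ρ[g/d](T))) → 10
E2 subexpression sizes:
  R → 4
  π[g](R) → 4
  T → 6
  ρ[g/d](T) → 6
  π[g](ρ[g/d](T)) → 6
  (π[g](R) − π[g](ρ[g/d](T))) → 3

E1 result:
g
2
2
2
5
5
6
6
7
8
9
E2 result:
g
6
6
8
Witness: (7,) appears 1× in E1 but 0× in E2.

no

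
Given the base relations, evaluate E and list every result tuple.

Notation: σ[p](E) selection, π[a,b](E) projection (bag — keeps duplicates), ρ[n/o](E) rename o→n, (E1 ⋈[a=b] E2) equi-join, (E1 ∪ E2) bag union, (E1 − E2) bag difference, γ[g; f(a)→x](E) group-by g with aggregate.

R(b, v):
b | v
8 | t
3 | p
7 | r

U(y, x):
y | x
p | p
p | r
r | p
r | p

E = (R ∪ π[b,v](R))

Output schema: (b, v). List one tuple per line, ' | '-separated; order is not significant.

Stepwise |·|:
  R → 3
  R → 3
  π[b,v](R) → 3
  (R ∪ π[b,v](R)) → 6

== RESULT ==
b | v
3 | p
3 | p
7 | r
7 | r
8 | t
8 | t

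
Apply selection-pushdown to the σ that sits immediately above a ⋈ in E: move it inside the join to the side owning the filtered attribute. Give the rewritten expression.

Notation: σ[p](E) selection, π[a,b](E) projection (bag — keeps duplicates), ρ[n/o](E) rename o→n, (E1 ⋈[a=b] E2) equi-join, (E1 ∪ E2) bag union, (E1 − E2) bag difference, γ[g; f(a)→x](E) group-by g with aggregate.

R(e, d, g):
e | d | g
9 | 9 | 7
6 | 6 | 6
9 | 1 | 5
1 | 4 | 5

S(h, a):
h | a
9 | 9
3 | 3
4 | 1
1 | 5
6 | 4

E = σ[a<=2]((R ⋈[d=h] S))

σ filters on a, owned by the right side.
E' = (R ⋈[d=h] σ[a<=2](S))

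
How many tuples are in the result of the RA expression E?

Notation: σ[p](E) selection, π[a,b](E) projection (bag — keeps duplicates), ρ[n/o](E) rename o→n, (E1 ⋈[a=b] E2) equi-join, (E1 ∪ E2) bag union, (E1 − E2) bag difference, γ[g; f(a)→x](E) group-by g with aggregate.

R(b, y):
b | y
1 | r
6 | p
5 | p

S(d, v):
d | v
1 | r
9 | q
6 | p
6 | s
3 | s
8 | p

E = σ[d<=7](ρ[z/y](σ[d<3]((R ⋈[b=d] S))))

Row counts bottom-up:
  R → 3
  S → 6
  (R ⋈[b=d] S) → 3
  σ[d<3]((R ⋈[b=d] S)) → 1
  ρ[z/y](σ[d<3]((R ⋈[b=d] S))) → 1
  σ[d<=7](ρ[z/y](σ[d<3]((R ⋈[b=d] S)))) → 1

|E| = 1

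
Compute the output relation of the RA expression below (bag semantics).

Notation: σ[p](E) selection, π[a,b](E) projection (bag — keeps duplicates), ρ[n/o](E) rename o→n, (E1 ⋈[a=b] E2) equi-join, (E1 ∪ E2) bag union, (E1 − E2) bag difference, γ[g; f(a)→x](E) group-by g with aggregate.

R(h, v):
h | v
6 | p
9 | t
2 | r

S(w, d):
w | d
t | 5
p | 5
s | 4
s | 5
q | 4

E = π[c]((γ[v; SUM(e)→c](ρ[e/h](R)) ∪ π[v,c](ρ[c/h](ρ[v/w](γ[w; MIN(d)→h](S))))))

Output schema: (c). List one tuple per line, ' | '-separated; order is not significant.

Subexpression sizes:
  R → 3
  ρ[e/h](R) → 3
  γ[v; SUM(e)→c](ρ[e/h](R)) → 3
  S → 5
  γ[w; MIN(d)→h](S) → 4
  ρ[v/w](γ[w; MIN(d)→h](S)) → 4
  ρ[c/h](ρ[v/w](γ[w; MIN(d)→h](S))) → 4
  π[v,c](ρ[c/h](ρ[v/w](γ[w; MIN(d)→h](S)))) → 4
  (γ[v; SUM(e)→c](ρ[e/h](R)) ∪ π[v,c](ρ[c/h](ρ[v/w](γ[w; MIN(d)→h](S))))) → 7
  π[c]((γ[v; SUM(e)→c](ρ[e/h](R)) ∪ π[v,c](ρ[c/h](ρ[v/w](γ[w; MIN(d)→h](S)))))) → 7

== RESULT ==
c
2
4
4
5
5
6
9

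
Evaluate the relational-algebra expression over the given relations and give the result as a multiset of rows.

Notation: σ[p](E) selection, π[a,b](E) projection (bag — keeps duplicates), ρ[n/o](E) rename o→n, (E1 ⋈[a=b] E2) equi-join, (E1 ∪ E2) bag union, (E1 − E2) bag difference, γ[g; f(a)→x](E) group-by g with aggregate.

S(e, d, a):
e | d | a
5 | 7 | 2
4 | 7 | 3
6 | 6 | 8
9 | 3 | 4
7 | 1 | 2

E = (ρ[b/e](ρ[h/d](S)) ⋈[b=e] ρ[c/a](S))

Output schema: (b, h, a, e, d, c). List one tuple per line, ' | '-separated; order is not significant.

Subexpression sizes:
  S → 5
  ρ[h/d](S) → 5
  ρ[b/e](ρ[h/d](S)) → 5
  S → 5
  ρ[c/a](S) → 5
  (ρ[b/e](ρ[h/d](S)) ⋈[b=e] ρ[c/a](S)) → 5

== RESULT ==
b | h | a | e | d | c
4 | 7 | 3 | 4 | 7 | 3
5 | 7 | 2 | 5 | 7 | 2
6 | 6 | 8 | 6 | 6 | 8
7 | 1 | 2 | 7 | 1 | 2
9 | 3 | 4 | 9 | 3 | 4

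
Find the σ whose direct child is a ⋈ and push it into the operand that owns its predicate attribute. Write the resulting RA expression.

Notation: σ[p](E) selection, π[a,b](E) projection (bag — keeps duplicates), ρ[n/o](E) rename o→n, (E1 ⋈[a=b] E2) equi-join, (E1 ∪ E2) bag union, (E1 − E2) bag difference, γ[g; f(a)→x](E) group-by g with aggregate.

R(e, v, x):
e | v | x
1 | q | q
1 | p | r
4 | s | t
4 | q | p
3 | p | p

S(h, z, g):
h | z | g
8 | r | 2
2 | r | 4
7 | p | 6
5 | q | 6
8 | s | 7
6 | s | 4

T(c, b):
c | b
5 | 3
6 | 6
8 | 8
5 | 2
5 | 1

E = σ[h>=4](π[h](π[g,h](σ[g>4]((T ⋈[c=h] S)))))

σ filters on g, owned by the right side.
E' = σ[h>=4](π[h](π[g,h]((T ⋈[c=h] σ[g>4](S)))))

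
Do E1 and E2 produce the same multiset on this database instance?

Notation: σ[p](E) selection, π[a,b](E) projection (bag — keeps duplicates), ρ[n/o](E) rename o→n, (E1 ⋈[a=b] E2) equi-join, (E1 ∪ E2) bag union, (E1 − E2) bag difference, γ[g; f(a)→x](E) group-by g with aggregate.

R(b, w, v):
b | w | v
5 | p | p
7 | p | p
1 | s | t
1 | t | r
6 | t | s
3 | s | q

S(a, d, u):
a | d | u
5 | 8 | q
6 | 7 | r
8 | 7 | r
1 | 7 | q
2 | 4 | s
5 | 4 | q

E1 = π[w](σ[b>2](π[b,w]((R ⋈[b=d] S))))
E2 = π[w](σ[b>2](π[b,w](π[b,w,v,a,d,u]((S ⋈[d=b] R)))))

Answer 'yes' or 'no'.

E1 subexpression sizes:
  R → 6
  S → 6
  (R ⋈[b=d] S) → 3
  π[b,w]((R ⋈[b=d] S)) → 3
  σ[b>2](π[b,w]((R ⋈[b=d] S))) → 3
  π[w](σ[b>2](π[b,w]((R ⋈[b=d] S)))) → 3
E2 subexpression sizes:
  S → 6
  R → 6
  (S ⋈[d=b] R) → 3
  π[b,w,v,a,d,u]((S ⋈[d=b] R)) → 3
  π[b,w](π[b,w,v,a,d,u]((S ⋈[d=b] R))) → 3
  σ[b>2](π[b,w](π[b,w,v,a,d,u]((S ⋈[d=b] R)))) → 3
  π[w](σ[b>2](π[b,w](π[b,w,v,a,d,u]((S ⋈[d=b] R))))) → 3

E1 and E2 produce the same multiset:
w
p
p
p

yes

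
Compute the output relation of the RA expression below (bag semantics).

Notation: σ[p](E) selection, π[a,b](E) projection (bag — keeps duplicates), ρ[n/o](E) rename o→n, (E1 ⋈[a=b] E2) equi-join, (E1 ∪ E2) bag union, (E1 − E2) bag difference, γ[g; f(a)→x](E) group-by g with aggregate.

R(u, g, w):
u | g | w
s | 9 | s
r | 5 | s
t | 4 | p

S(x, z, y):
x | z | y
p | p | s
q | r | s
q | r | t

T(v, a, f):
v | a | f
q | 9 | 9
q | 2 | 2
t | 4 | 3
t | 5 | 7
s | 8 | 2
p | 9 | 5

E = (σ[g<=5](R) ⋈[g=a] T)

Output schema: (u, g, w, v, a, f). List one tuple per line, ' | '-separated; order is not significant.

Row counts bottom-up:
  R → 3
  σ[g<=5](R) → 2
  T → 6
  (σ[g<=5](R) ⋈[g=a] T) → 2

== RESULT ==
u | g | w | v | a | f
r | 5 | s | t | 5 | 7
t | 4 | p | t | 4 | 3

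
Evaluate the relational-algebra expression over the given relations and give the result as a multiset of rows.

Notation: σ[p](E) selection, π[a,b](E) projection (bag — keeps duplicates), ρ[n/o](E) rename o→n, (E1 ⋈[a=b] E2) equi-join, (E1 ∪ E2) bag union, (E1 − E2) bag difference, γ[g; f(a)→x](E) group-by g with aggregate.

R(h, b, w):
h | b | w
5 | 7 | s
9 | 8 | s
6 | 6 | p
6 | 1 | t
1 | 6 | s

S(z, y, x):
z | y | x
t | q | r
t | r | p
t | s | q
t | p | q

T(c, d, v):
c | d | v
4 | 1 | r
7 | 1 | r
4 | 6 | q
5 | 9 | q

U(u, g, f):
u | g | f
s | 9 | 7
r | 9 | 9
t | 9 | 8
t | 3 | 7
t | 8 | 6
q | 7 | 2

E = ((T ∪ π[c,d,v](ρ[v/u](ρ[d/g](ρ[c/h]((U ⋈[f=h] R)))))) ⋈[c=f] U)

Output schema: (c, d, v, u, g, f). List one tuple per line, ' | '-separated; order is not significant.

Stepwise |·|:
  T → 4
  U → 6
  R → 5
  (U ⋈[f=h] R) → 3
  ρ[c/h]((U ⋈[f=h] R)) → 3
  ρ[d/g](ρ[c/h]((U ⋈[f=h] R))) → 3
  ρ[v/u](ρ[d/g](ρ[c/h]((U ⋈[f=h] R)))) → 3
  π[c,d,v](ρ[v/u](ρ[d/g](ρ[c/h]((U ⋈[f=h] R))))) → 3
  (T ∪ π[c,d,v](ρ[v/u](ρ[d/g](ρ[c/h]((U ⋈[f=h] R)))))) → 7
  U → 6
  ((T ∪ π[c,d,v](ρ[v/u](ρ[d/g](ρ[c/h]((U ⋈[f=h] R)))))) ⋈[c=f] U) → 5

== RESULT ==
c | d | v | u | g | f
6 | 8 | t | t | 8 | 6
6 | 8 | t | t | 8 | 6
7 | 1 | r | s | 9 | 7
7 | 1 | r | t | 3 | 7
9 | 9 | r | r | 9 | 9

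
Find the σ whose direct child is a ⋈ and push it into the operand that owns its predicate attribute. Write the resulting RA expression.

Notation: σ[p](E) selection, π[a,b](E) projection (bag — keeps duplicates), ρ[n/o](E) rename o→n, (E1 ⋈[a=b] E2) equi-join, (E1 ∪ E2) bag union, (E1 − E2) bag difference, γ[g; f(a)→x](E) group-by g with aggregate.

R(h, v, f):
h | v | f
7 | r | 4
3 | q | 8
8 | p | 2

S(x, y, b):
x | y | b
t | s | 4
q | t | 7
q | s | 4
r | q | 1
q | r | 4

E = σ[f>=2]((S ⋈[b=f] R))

σ filters on f, owned by the right side.
E' = (S ⋈[b=f] σ[f>=2](R))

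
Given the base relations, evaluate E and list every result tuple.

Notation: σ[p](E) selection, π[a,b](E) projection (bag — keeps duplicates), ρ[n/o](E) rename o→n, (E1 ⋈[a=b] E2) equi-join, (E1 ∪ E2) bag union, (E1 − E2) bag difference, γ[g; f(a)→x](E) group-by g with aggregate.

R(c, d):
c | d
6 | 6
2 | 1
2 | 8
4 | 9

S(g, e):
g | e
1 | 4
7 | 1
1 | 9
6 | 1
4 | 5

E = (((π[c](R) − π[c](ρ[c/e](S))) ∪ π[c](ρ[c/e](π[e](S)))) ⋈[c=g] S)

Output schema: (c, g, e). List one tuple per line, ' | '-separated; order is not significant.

Row counts bottom-up:
  R → 4
  π[c](R) → 4
  S → 5
  ρ[c/e](S) → 5
  π[c](ρ[c/e](S)) → 5
  (π[c](R) − π[c](ρ[c/e](S))) → 3
  S → 5
  π[e](S) → 5
  ρ[c/e](π[e](S)) → 5
  π[c](ρ[c/e](π[e](S))) → 5
  ((π[c](R) − π[c](ρ[c/e](S))) ∪ π[c](ρ[c/e](π[e](S)))) → 8
  S → 5
  (((π[c](R) − π[c](ρ[c/e](S))) ∪ π[c](ρ[c/e](π[e](S)))) ⋈[c=g] S) → 6

== RESULT ==
c | g | e
1 | 1 | 4
1 | 1 | 4
1 | 1 | 9
1 | 1 | 9
4 | 4 | 5
6 | 6 | 1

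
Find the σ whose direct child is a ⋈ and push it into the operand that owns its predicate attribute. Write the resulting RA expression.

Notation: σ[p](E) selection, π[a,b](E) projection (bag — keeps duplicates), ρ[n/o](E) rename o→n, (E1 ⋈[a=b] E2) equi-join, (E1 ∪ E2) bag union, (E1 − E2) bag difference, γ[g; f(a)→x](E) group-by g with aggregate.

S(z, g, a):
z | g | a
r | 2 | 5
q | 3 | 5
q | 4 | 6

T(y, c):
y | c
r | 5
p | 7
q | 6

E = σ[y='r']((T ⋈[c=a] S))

σ filters on y, owned by the left side.
E' = (σ[y='r'](T) ⋈[c=a] S)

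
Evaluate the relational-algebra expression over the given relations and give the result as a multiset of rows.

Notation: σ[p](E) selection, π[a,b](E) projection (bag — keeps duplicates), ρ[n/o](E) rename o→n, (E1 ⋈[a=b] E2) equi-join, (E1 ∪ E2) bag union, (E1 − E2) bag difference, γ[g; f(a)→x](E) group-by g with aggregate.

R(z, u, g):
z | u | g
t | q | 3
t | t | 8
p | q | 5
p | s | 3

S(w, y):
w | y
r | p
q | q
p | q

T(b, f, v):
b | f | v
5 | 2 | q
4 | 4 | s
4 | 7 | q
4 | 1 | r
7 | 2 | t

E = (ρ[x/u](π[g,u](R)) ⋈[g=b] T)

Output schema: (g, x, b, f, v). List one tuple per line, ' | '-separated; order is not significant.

Row counts bottom-up:
  R → 4
  π[g,u](R) → 4
  ρ[x/u](π[g,u](R)) → 4
  T → 5
  (ρ[x/u](π[g,u](R)) ⋈[g=b] T) → 1

== RESULT ==
g | x | b | f | v
5 | q | 5 | 2 | q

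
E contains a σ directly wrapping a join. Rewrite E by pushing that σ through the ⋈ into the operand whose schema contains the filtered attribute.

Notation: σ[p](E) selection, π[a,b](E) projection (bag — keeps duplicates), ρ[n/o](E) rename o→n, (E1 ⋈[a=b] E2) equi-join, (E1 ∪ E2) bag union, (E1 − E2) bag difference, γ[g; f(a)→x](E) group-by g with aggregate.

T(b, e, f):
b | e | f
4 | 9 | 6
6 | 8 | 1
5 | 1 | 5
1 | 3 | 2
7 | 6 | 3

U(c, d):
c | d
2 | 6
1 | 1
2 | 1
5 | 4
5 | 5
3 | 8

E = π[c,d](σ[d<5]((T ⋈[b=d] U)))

σ filters on d, owned by the right side.
E' = π[c,d]((T ⋈[b=d] σ[d<5](U)))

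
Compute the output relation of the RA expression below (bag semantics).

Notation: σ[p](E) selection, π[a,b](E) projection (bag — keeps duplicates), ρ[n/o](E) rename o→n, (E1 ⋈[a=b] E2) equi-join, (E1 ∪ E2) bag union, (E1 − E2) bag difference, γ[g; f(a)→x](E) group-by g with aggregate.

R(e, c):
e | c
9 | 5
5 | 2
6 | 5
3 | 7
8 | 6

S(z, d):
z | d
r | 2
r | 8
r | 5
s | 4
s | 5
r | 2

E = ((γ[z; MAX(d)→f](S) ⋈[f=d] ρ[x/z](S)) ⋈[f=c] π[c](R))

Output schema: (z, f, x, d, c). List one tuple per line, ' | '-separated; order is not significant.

Row counts bottom-up:
  S → 6
  γ[z; MAX(d)→f](S) → 2
  S → 6
  ρ[x/z](S) → 6
  (γ[z; MAX(d)→f](S) ⋈[f=d] ρ[x/z](S)) → 3
  R → 5
  π[c](R) → 5
  ((γ[z; MAX(d)→f](S) ⋈[f=d] ρ[x/z](S)) ⋈[f=c] π[c](R)) → 4

== RESULT ==
z | f | x | d | c
s | 5 | r | 5 | 5
s | 5 | r | 5 | 5
s | 5 | s | 5 | 5
s | 5 | s | 5 | 5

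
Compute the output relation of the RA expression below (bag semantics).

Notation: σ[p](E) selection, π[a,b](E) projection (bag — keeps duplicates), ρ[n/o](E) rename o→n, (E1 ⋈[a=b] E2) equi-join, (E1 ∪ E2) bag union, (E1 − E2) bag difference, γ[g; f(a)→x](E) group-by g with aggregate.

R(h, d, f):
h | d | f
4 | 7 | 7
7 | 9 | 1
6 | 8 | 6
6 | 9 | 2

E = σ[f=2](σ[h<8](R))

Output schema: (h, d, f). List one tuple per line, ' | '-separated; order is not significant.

Subexpression sizes:
  R → 4
  σ[h<8](R) → 4
  σ[f=2](σ[h<8](R)) → 1

== RESULT ==
h | d | f
6 | 9 | 2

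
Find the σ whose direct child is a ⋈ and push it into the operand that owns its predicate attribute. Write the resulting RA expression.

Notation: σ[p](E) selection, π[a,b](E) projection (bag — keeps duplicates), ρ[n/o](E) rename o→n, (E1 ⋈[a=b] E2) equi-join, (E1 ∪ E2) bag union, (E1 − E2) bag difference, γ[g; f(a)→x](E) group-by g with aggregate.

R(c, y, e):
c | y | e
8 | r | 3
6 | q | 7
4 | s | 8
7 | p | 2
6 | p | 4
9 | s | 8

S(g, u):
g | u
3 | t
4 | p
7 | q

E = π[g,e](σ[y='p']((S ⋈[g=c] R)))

σ filters on y, owned by the right side.
E' = π[g,e]((S ⋈[g=c] σ[y='p'](R)))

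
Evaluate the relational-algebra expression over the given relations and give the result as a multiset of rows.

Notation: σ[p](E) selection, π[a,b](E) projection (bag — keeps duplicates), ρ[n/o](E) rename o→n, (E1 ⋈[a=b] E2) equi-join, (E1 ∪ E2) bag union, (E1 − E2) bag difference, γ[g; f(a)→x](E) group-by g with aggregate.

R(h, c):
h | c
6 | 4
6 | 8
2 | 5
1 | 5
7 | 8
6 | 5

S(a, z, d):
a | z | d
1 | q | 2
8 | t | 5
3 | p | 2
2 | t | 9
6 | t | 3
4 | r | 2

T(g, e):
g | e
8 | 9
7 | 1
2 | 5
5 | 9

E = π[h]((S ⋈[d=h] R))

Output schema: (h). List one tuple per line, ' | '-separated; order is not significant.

Per-node cardinality:
  S → 6
  R → 6
  (S ⋈[d=h] R) → 3
  π[h]((S ⋈[d=h] R)) → 3

== RESULT ==
h
2
2
2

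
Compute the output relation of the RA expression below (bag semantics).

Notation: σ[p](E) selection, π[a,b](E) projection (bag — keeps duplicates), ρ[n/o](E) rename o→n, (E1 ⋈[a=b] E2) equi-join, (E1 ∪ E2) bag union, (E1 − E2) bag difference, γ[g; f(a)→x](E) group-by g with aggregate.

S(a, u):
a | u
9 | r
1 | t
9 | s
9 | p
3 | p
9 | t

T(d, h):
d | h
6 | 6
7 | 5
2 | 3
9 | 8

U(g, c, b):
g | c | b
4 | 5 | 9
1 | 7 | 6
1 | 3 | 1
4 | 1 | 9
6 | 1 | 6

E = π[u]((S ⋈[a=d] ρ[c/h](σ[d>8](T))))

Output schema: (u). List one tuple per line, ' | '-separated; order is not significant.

Row counts bottom-up:
  S → 6
  T → 4
  σ[d>8](T) → 1
  ρ[c/h](σ[d>8](T)) → 1
  (S ⋈[a=d] ρ[c/h](σ[d>8](T))) → 4
  π[u]((S ⋈[a=d] ρ[c/h](σ[d>8](T)))) → 4

== RESULT ==
u
p
r
s
t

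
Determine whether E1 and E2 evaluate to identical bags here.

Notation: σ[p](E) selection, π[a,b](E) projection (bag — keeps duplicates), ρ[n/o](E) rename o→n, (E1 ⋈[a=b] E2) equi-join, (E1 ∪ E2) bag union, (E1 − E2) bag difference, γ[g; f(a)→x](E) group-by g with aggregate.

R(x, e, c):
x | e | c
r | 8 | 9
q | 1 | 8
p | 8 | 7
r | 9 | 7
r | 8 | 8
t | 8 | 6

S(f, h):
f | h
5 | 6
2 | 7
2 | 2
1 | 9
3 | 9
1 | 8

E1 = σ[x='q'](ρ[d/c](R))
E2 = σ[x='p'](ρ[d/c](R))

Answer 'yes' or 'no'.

E1 subexpression sizes:
  R → 6
  ρ[d/c](R) → 6
  σ[x='q'](ρ[d/c](R)) → 1
E2 subexpression sizes:
  R → 6
  ρ[d/c](R) → 6
  σ[x='p'](ρ[d/c](R)) → 1

E1 result:
x | e | d
q | 1 | 8
E2 result:
x | e | d
p | 8 | 7
Witness: ('q', 1, 8) appears 1× in E1 but 0× in E2.

no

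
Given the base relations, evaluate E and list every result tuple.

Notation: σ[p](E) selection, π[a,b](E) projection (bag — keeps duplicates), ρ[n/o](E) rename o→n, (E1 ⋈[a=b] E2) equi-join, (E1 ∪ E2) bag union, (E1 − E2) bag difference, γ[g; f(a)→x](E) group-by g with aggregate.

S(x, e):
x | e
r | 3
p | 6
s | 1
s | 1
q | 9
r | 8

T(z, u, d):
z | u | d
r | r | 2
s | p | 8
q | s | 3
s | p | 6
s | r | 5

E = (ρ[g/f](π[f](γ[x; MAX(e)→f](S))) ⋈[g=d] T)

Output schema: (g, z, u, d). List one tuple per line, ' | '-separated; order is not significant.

Stepwise |·|:
  S → 6
  γ[x; MAX(e)→f](S) → 4
  π[f](γ[x; MAX(e)→f](S)) → 4
  ρ[g/f](π[f](γ[x; MAX(e)→f](S))) → 4
  T → 5
  (ρ[g/f](π[f](γ[x; MAX(e)→f](S))) ⋈[g=d] T) → 2

== RESULT ==
g | z | u | d
6 | s | p | 6
8 | s | p | 8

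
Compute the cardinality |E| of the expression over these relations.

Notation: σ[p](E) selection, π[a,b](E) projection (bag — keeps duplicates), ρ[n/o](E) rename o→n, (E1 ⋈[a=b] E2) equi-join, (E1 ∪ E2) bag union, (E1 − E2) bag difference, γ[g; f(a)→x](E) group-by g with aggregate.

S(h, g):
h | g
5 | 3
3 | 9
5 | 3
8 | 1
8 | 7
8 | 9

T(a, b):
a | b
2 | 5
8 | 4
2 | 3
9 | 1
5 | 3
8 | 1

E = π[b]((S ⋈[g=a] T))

Row counts bottom-up:
  S → 6
  T → 6
  (S ⋈[g=a] T) → 2
  π[b]((S ⋈[g=a] T)) → 2

|E| = 2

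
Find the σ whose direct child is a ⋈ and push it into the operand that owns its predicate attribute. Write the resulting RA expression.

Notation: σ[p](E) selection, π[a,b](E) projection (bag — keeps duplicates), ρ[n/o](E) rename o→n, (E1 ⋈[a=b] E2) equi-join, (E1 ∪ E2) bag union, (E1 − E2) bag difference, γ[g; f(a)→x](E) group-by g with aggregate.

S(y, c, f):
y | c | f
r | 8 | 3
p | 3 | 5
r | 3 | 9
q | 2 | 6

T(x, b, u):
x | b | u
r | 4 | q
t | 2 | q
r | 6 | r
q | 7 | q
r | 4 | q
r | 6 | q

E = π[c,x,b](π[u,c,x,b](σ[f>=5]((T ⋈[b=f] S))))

σ filters on f, owned by the right side.
E' = π[c,x,b](π[u,c,x,b]((T ⋈[b=f] σ[f>=5](S))))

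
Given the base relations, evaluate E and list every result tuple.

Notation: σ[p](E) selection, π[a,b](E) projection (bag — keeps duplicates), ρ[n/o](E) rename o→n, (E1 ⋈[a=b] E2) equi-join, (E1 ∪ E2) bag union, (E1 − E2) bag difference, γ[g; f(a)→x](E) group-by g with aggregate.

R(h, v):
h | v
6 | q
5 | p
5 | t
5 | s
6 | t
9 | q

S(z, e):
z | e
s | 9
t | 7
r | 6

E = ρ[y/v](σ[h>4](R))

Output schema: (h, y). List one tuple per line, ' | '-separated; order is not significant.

Per-node cardinality:
  R → 6
  σ[h>4](R) → 6
  ρ[y/v](σ[h>4](R)) → 6

== RESULT ==
h | y
5 | p
5 | s
5 | t
6 | q
6 | t
9 | q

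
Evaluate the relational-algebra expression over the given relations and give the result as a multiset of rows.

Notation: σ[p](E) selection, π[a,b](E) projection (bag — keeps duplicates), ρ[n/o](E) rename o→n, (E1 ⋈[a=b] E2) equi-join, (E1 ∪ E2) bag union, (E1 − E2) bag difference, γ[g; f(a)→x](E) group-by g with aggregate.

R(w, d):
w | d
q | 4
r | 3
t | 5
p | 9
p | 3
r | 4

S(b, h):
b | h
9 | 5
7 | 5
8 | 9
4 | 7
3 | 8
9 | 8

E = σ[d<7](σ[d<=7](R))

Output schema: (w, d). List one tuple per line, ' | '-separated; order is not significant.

Subexpression sizes:
  R → 6
  σ[d<=7](R) → 5
  σ[d<7](σ[d<=7](R)) → 5

== RESULT ==
w | d
p | 3
q | 4
r | 3
r | 4
t | 5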